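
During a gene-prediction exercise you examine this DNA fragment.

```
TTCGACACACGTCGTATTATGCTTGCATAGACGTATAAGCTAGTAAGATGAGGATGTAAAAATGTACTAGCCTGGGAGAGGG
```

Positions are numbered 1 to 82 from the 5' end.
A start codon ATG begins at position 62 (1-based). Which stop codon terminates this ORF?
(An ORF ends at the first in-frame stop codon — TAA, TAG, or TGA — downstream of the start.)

Codons from position 62: ATG (62–64), TAC (65–67), TAG (68–70).
The first in-frame stop codon is TAG.

TAG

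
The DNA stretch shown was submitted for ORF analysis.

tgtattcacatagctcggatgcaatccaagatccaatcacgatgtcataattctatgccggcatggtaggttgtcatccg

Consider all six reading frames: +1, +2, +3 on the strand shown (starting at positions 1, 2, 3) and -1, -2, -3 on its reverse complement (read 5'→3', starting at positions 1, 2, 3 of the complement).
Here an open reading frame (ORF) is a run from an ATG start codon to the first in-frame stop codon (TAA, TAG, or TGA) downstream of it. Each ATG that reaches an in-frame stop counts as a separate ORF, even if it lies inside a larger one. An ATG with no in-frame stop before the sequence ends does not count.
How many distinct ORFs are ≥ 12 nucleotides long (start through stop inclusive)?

5

Reverse complement (5'→3'): CGGATGACAACCTACCATGCCGGCATAGAATTATGACATCGTGATTGGATCTTGGATTGCATCCGAGCTATGTGAATACA
Frame +1: TGT ATT CAC ATA GCT CGG ATG CAA TCC AAG ATC CAA TCA CGA TGT CAT AAT TCT ATG CCG GCA TGG TAG GTT GTC ATC — ATG at 19, stop TAG at 67 → 51 nt; ATG at 55, stop TAG at 67 → 15 nt.
Frame +2: GTA TTC ACA TAG CTC GGA TGC AAT CCA AGA TCC AAT CAC GAT GTC ATA ATT CTA TGC CGG CAT GGT AGG TTG TCA TCC — no ATG→stop ORF.
Frame +3: TAT TCA CAT AGC TCG GAT GCA ATC CAA GAT CCA ATC ACG ATG TCA TAA TTC TAT GCC GGC ATG GTA GGT TGT CAT CCG — ATG at 42, stop TAA at 48 → 9 nt.
Frame -1: CGG ATG ACA ACC TAC CAT GCC GGC ATA GAA TTA TGA CAT CGT GAT TGG ATC TTG GAT TGC ATC CGA GCT ATG TGA ATA — ATG at 4, stop TGA at 34 → 33 nt; ATG at 70, stop TGA at 73 → 6 nt.
Frame -2: GGA TGA CAA CCT ACC ATG CCG GCA TAG AAT TAT GAC ATC GTG ATT GGA TCT TGG ATT GCA TCC GAG CTA TGT GAA TAC — ATG at 17, stop TAG at 26 → 12 nt.
Frame -3: GAT GAC AAC CTA CCA TGC CGG CAT AGA ATT ATG ACA TCG TGA TTG GAT CTT GGA TTG CAT CCG AGC TAT GTG AAT ACA — ATG at 33, stop TGA at 42 → 12 nt.
ORFs ≥ 12 nucleotides: frame +1 19–69 (51 nucleotides), frame +1 55–69 (15 nucleotides), frame -1 4–36 (33 nucleotides), frame -2 17–28 (12 nucleotides), frame -3 33–44 (12 nucleotides). Count = 5.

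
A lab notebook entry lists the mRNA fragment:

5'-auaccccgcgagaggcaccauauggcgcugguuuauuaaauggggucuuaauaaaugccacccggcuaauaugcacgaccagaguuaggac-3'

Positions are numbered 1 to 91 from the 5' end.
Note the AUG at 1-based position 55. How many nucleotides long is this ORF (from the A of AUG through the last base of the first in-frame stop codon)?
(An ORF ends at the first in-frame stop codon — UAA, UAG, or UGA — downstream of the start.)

15

Codons from position 55: AUG (55–57), CCA (58–60), CCC (61–63), GGC (64–66), UAA (67–69).
UAA is the first in-frame stop; ORF spans 55–69, 15 nucleotides.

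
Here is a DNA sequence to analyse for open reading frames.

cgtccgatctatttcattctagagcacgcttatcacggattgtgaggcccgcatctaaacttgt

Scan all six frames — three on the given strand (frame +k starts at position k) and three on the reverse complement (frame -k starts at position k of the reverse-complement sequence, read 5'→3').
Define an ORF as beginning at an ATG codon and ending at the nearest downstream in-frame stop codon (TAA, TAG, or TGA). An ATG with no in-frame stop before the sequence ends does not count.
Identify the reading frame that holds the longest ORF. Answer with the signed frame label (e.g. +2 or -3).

Reverse complement (5'→3'): ACAAGTTTAGATGCGGGCCTCACAATCCGTGATAAGCGTGCTCTAGAATGAAATAGATCGGACG
Frame +1: CGT CCG ATC TAT TTC ATT CTA GAG CAC GCT TAT CAC GGA TTG TGA GGC CCG CAT CTA AAC TTG — no ATG→stop ORF.
Frame +2: GTC CGA TCT ATT TCA TTC TAG AGC ACG CTT ATC ACG GAT TGT GAG GCC CGC ATC TAA ACT TGT — no ATG→stop ORF.
Frame +3: TCC GAT CTA TTT CAT TCT AGA GCA CGC TTA TCA CGG ATT GTG AGG CCC GCA TCT AAA CTT — no ATG→stop ORF.
Frame -1: ACA AGT TTA GAT GCG GGC CTC ACA ATC CGT GAT AAG CGT GCT CTA GAA TGA AAT AGA TCG GAC — no ATG→stop ORF.
Frame -2: CAA GTT TAG ATG CGG GCC TCA CAA TCC GTG ATA AGC GTG CTC TAG AAT GAA ATA GAT CGG ACG — ATG at 11, stop TAG at 44 → 36 nt.
Frame -3: AAG TTT AGA TGC GGG CCT CAC AAT CCG TGA TAA GCG TGC TCT AGA ATG AAA TAG ATC GGA — ATG at 48, stop TAG at 54 → 9 nt.
Longest ORF is 36 nt in frame -2 (positions 11–46).

-2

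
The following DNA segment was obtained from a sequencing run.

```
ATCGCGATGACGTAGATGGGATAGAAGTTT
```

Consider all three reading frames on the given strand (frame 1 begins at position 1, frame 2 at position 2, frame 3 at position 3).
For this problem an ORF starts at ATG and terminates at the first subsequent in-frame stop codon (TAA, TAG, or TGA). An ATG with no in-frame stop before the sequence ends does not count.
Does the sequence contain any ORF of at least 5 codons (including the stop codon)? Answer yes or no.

no

Frame 1: ATC GCG ATG ACG TAG ATG GGA TAG AAG TTT — ATG at 7, stop TAG at 13 → 9 nt; ATG at 16, stop TAG at 22 → 9 nt.
Frame 2: TCG CGA TGA CGT AGA TGG GAT AGA AGT — no ATG→stop ORF.
Frame 3: CGC GAT GAC GTA GAT GGG ATA GAA GTT — no ATG→stop ORF.
Largest ORF found is 3 codons < 5, so no.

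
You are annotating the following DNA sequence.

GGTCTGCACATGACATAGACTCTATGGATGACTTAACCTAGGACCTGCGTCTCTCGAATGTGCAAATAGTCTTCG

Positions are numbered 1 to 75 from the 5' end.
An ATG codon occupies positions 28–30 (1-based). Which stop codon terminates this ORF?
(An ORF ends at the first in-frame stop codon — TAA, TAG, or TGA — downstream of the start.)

Codons from position 28: ATG (28–30), ACT (31–33), TAA (34–36).
The first in-frame stop codon is TAA.

TAA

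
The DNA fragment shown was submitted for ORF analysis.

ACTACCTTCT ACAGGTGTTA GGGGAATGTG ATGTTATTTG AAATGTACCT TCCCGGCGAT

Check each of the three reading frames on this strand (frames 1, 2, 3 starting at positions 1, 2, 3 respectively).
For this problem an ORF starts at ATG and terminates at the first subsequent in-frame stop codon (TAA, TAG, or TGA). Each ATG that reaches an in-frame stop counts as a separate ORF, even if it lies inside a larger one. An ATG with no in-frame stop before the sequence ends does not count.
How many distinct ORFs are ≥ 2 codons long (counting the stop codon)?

Frame 1: ACT ACC TTC TAC AGG TGT TAG GGG AAT GTG ATG TTA TTT GAA ATG TAC CTT CCC GGC GAT — no ATG→stop ORF.
Frame 2: CTA CCT TCT ACA GGT GTT AGG GGA ATG TGA TGT TAT TTG AAA TGT ACC TTC CCG GCG — ATG at 26, stop TGA at 29 → 6 nt.
Frame 3: TAC CTT CTA CAG GTG TTA GGG GAA TGT GAT GTT ATT TGA AAT GTA CCT TCC CGG CGA — no ATG→stop ORF.
ORFs ≥ 2 codons: frame 2 26–31 (2 codons). Count = 1.

1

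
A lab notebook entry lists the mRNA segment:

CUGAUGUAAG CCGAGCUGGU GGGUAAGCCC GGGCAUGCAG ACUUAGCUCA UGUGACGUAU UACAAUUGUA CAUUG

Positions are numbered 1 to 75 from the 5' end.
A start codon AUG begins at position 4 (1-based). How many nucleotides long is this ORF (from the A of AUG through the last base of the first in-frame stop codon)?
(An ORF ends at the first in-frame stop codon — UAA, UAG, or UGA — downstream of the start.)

Codons from position 4: AUG (4–6), UAA (7–9).
UAA is the first in-frame stop; ORF spans 4–9, 6 nucleotides.

6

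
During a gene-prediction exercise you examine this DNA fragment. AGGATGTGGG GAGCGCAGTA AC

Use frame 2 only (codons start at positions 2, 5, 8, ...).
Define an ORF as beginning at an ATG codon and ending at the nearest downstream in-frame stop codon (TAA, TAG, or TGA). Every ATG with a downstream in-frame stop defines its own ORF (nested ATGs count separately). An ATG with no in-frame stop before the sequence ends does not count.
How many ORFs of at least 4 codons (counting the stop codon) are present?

0

Frame 2: GGA TGT GGG GAG CGC AGT AAC — no ATG→stop ORF.
No ORF reaches 4 codons. Count = 0.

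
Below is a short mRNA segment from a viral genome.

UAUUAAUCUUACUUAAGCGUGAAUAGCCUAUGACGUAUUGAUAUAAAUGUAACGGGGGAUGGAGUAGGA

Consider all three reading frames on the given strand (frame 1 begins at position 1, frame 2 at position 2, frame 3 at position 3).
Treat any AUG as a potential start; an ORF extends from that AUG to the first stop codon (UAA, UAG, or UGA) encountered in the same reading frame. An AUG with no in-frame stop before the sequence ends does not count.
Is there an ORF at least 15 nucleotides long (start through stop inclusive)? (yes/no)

no

Frame 1: UAU UAA UCU UAC UUA AGC GUG AAU AGC CUA UGA CGU AUU GAU AUA AAU GUA ACG GGG GAU GGA GUA GGA — no AUG→stop ORF.
Frame 2: AUU AAU CUU ACU UAA GCG UGA AUA GCC UAU GAC GUA UUG AUA UAA AUG UAA CGG GGG AUG GAG UAG — AUG at 47, stop UAA at 50 → 6 nt; AUG at 59, stop UAG at 65 → 9 nt.
Frame 3: UUA AUC UUA CUU AAG CGU GAA UAG CCU AUG ACG UAU UGA UAU AAA UGU AAC GGG GGA UGG AGU AGG — AUG at 30, stop UGA at 39 → 12 nt.
Largest ORF found is 12 nucleotides < 15, so no.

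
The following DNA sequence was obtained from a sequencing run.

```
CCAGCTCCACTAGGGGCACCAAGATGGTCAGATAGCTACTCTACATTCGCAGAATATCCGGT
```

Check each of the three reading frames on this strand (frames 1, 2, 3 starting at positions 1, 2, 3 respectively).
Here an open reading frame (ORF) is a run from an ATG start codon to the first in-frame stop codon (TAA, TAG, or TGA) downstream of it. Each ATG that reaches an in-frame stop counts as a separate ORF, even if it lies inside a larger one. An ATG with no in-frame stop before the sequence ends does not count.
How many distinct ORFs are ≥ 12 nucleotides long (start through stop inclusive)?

1

Frame 1: CCA GCT CCA CTA GGG GCA CCA AGA TGG TCA GAT AGC TAC TCT ACA TTC GCA GAA TAT CCG — no ATG→stop ORF.
Frame 2: CAG CTC CAC TAG GGG CAC CAA GAT GGT CAG ATA GCT ACT CTA CAT TCG CAG AAT ATC CGG — no ATG→stop ORF.
Frame 3: AGC TCC ACT AGG GGC ACC AAG ATG GTC AGA TAG CTA CTC TAC ATT CGC AGA ATA TCC GGT — ATG at 24, stop TAG at 33 → 12 nt.
ORFs ≥ 12 nucleotides: frame 3 24–35 (12 nucleotides). Count = 1.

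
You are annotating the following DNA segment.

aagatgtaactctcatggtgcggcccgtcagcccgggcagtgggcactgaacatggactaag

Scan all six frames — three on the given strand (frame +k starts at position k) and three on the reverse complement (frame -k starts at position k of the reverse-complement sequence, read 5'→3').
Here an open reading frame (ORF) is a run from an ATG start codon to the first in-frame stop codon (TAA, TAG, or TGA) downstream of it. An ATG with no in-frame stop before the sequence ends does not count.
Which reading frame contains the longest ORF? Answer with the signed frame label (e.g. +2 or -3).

Reverse complement (5'→3'): CTTAGTCCATGTTCAGTGCCCACTGCCCGGGCTGACGGGCCGCACCATGAGAGTTACATCTT
Frame +1: AAG ATG TAA CTC TCA TGG TGC GGC CCG TCA GCC CGG GCA GTG GGC ACT GAA CAT GGA CTA — ATG at 4, stop TAA at 7 → 6 nt.
Frame +2: AGA TGT AAC TCT CAT GGT GCG GCC CGT CAG CCC GGG CAG TGG GCA CTG AAC ATG GAC TAA — ATG at 53, stop TAA at 59 → 9 nt.
Frame +3: GAT GTA ACT CTC ATG GTG CGG CCC GTC AGC CCG GGC AGT GGG CAC TGA ACA TGG ACT AAG — ATG at 15, stop TGA at 48 → 36 nt.
Frame -1: CTT AGT CCA TGT TCA GTG CCC ACT GCC CGG GCT GAC GGG CCG CAC CAT GAG AGT TAC ATC — no ATG→stop ORF.
Frame -2: TTA GTC CAT GTT CAG TGC CCA CTG CCC GGG CTG ACG GGC CGC ACC ATG AGA GTT ACA TCT — no ATG→stop ORF.
Frame -3: TAG TCC ATG TTC AGT GCC CAC TGC CCG GGC TGA CGG GCC GCA CCA TGA GAG TTA CAT CTT — ATG at 9, stop TGA at 33 → 27 nt.
Longest ORF is 36 nt in frame +3 (positions 15–50).

+3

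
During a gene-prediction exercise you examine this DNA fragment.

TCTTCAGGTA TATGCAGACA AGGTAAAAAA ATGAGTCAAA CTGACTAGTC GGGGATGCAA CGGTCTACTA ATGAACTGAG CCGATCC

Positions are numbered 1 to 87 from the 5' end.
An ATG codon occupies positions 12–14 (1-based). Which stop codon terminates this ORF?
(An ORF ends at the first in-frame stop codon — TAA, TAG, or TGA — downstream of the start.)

Codons from position 12: ATG (12–14), CAG (15–17), ACA (18–20), AGG (21–23), TAA (24–26).
The first in-frame stop codon is TAA.

TAA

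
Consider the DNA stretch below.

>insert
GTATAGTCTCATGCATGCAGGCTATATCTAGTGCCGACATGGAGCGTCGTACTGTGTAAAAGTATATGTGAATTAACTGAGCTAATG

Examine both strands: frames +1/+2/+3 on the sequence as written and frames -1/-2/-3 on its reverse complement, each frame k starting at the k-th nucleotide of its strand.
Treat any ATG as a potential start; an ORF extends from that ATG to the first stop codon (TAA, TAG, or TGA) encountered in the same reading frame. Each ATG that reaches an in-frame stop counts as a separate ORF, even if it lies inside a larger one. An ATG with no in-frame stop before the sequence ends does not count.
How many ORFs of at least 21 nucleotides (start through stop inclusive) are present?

3

Reverse complement (5'→3'): CATTAGCTCAGTTAATTCACATATACTTTTACACAGTACGACGCTCCATGTCGGCACTAGATATAGCCTGCATGCATGAGACTATAC
Frame +1: GTA TAG TCT CAT GCA TGC AGG CTA TAT CTA GTG CCG ACA TGG AGC GTC GTA CTG TGT AAA AGT ATA TGT GAA TTA ACT GAG CTA ATG — no ATG→stop ORF.
Frame +2: TAT AGT CTC ATG CAT GCA GGC TAT ATC TAG TGC CGA CAT GGA GCG TCG TAC TGT GTA AAA GTA TAT GTG AAT TAA CTG AGC TAA — ATG at 11, stop TAG at 29 → 21 nt.
Frame +3: ATA GTC TCA TGC ATG CAG GCT ATA TCT AGT GCC GAC ATG GAG CGT CGT ACT GTG TAA AAG TAT ATG TGA ATT AAC TGA GCT AAT — ATG at 15, stop TAA at 57 → 45 nt; ATG at 39, stop TAA at 57 → 21 nt; ATG at 66, stop TGA at 69 → 6 nt.
Frame -1: CAT TAG CTC AGT TAA TTC ACA TAT ACT TTT ACA CAG TAC GAC GCT CCA TGT CGG CAC TAG ATA TAG CCT GCA TGC ATG AGA CTA TAC — no ATG→stop ORF.
Frame -2: ATT AGC TCA GTT AAT TCA CAT ATA CTT TTA CAC AGT ACG ACG CTC CAT GTC GGC ACT AGA TAT AGC CTG CAT GCA TGA GAC TAT — no ATG→stop ORF.
Frame -3: TTA GCT CAG TTA ATT CAC ATA TAC TTT TAC ACA GTA CGA CGC TCC ATG TCG GCA CTA GAT ATA GCC TGC ATG CAT GAG ACT ATA — no ATG→stop ORF.
ORFs ≥ 21 nucleotides: frame +2 11–31 (21 nucleotides), frame +3 15–59 (45 nucleotides), frame +3 39–59 (21 nucleotides). Count = 3.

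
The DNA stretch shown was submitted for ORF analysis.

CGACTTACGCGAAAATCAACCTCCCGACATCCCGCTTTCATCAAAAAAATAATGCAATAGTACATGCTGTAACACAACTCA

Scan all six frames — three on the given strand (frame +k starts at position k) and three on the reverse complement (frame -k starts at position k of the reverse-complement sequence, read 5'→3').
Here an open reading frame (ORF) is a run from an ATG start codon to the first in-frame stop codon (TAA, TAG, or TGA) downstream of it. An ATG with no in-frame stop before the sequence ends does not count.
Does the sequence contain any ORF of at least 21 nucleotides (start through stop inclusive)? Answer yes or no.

no

Reverse complement (5'→3'): TGAGTTGTGTTACAGCATGTACTATTGCATTATTTTTTTGATGAAAGCGGGATGTCGGGAGGTTGATTTTCGCGTAAGTCG
Frame +1: CGA CTT ACG CGA AAA TCA ACC TCC CGA CAT CCC GCT TTC ATC AAA AAA ATA ATG CAA TAG TAC ATG CTG TAA CAC AAC TCA — ATG at 52, stop TAG at 58 → 9 nt; ATG at 64, stop TAA at 70 → 9 nt.
Frame +2: GAC TTA CGC GAA AAT CAA CCT CCC GAC ATC CCG CTT TCA TCA AAA AAA TAA TGC AAT AGT ACA TGC TGT AAC ACA ACT — no ATG→stop ORF.
Frame +3: ACT TAC GCG AAA ATC AAC CTC CCG ACA TCC CGC TTT CAT CAA AAA AAT AAT GCA ATA GTA CAT GCT GTA ACA CAA CTC — no ATG→stop ORF.
Frame -1: TGA GTT GTG TTA CAG CAT GTA CTA TTG CAT TAT TTT TTT GAT GAA AGC GGG ATG TCG GGA GGT TGA TTT TCG CGT AAG TCG — ATG at 52, stop TGA at 64 → 15 nt.
Frame -2: GAG TTG TGT TAC AGC ATG TAC TAT TGC ATT ATT TTT TTG ATG AAA GCG GGA TGT CGG GAG GTT GAT TTT CGC GTA AGT — no ATG→stop ORF.
Frame -3: AGT TGT GTT ACA GCA TGT ACT ATT GCA TTA TTT TTT TGA TGA AAG CGG GAT GTC GGG AGG TTG ATT TTC GCG TAA GTC — no ATG→stop ORF.
Largest ORF found is 15 nucleotides < 21, so no.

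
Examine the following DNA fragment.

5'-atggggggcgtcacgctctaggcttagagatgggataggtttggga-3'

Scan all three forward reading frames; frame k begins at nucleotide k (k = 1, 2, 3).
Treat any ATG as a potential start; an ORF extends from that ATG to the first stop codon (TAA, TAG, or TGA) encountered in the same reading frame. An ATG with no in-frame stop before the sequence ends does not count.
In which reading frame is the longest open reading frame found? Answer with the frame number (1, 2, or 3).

Frame 1: ATG GGG GGC GTC ACG CTC TAG GCT TAG AGA TGG GAT AGG TTT GGG — ATG at 1, stop TAG at 19 → 21 nt.
Frame 2: TGG GGG GCG TCA CGC TCT AGG CTT AGA GAT GGG ATA GGT TTG GGA — no ATG→stop ORF.
Frame 3: GGG GGG CGT CAC GCT CTA GGC TTA GAG ATG GGA TAG GTT TGG — ATG at 30, stop TAG at 36 → 9 nt.
Longest ORF is 21 nt in frame 1 (positions 1–21).

1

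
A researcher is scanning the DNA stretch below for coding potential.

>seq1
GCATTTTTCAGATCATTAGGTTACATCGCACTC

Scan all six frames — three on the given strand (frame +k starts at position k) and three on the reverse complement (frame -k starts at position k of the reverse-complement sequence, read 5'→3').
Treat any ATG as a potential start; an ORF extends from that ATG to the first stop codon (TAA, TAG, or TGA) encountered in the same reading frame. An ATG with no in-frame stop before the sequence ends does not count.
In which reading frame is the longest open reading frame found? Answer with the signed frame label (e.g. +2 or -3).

-3

Reverse complement (5'→3'): GAGTGCGATGTAACCTAATGATCTGAAAAATGC
Frame +1: GCA TTT TTC AGA TCA TTA GGT TAC ATC GCA CTC — no ATG→stop ORF.
Frame +2: CAT TTT TCA GAT CAT TAG GTT ACA TCG CAC — no ATG→stop ORF.
Frame +3: ATT TTT CAG ATC ATT AGG TTA CAT CGC ACT — no ATG→stop ORF.
Frame -1: GAG TGC GAT GTA ACC TAA TGA TCT GAA AAA TGC — no ATG→stop ORF.
Frame -2: AGT GCG ATG TAA CCT AAT GAT CTG AAA AAT — ATG at 8, stop TAA at 11 → 6 nt.
Frame -3: GTG CGA TGT AAC CTA ATG ATC TGA AAA ATG — ATG at 18, stop TGA at 24 → 9 nt.
Longest ORF is 9 nt in frame -3 (positions 18–26).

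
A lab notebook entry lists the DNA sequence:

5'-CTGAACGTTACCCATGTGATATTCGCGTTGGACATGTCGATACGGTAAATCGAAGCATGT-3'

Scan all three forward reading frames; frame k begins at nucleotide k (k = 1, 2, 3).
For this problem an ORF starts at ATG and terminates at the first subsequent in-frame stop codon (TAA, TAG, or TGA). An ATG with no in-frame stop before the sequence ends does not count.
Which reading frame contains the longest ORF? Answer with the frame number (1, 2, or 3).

Frame 1: CTG AAC GTT ACC CAT GTG ATA TTC GCG TTG GAC ATG TCG ATA CGG TAA ATC GAA GCA TGT — ATG at 34, stop TAA at 46 → 15 nt.
Frame 2: TGA ACG TTA CCC ATG TGA TAT TCG CGT TGG ACA TGT CGA TAC GGT AAA TCG AAG CAT — ATG at 14, stop TGA at 17 → 6 nt.
Frame 3: GAA CGT TAC CCA TGT GAT ATT CGC GTT GGA CAT GTC GAT ACG GTA AAT CGA AGC ATG — no ATG→stop ORF.
Longest ORF is 15 nt in frame 1 (positions 34–48).

1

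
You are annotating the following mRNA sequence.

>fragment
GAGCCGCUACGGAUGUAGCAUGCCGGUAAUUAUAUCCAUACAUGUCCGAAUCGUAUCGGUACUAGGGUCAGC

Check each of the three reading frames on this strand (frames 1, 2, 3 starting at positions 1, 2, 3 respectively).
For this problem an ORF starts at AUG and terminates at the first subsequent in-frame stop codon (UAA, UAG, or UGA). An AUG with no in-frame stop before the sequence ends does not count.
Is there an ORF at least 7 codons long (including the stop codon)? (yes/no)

Frame 1: GAG CCG CUA CGG AUG UAG CAU GCC GGU AAU UAU AUC CAU ACA UGU CCG AAU CGU AUC GGU ACU AGG GUC AGC — AUG at 13, stop UAG at 16 → 6 nt.
Frame 2: AGC CGC UAC GGA UGU AGC AUG CCG GUA AUU AUA UCC AUA CAU GUC CGA AUC GUA UCG GUA CUA GGG UCA — no AUG→stop ORF.
Frame 3: GCC GCU ACG GAU GUA GCA UGC CGG UAA UUA UAU CCA UAC AUG UCC GAA UCG UAU CGG UAC UAG GGU CAG — AUG at 42, stop UAG at 63 → 24 nt.
Frame 3 has an ORF of 8 codons (positions 42–65) ≥ 7, so yes.

yes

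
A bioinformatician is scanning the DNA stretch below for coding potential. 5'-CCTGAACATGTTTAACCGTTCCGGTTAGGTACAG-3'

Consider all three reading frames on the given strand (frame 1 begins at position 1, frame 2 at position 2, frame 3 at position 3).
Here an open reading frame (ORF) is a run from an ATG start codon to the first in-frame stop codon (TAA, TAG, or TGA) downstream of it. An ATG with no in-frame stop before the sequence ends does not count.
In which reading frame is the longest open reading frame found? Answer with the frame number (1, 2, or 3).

Frame 1: CCT GAA CAT GTT TAA CCG TTC CGG TTA GGT ACA — no ATG→stop ORF.
Frame 2: CTG AAC ATG TTT AAC CGT TCC GGT TAG GTA CAG — ATG at 8, stop TAG at 26 → 21 nt.
Frame 3: TGA ACA TGT TTA ACC GTT CCG GTT AGG TAC — no ATG→stop ORF.
Longest ORF is 21 nt in frame 2 (positions 8–28).

2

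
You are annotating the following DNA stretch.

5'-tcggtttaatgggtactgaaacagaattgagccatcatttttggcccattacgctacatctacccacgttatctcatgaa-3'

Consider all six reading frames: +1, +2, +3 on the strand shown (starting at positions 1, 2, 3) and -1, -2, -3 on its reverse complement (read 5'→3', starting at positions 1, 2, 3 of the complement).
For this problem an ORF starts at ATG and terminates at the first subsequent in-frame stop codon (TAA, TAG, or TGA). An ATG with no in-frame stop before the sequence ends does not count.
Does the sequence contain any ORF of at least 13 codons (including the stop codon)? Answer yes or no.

no

Reverse complement (5'→3'): TTCATGAGATAACGTGGGTAGATGTAGCGTAATGGGCCAAAAATGATGGCTCAATTCTGTTTCAGTACCCATTAAACCGA
Frame +1: TCG GTT TAA TGG GTA CTG AAA CAG AAT TGA GCC ATC ATT TTT GGC CCA TTA CGC TAC ATC TAC CCA CGT TAT CTC ATG — no ATG→stop ORF.
Frame +2: CGG TTT AAT GGG TAC TGA AAC AGA ATT GAG CCA TCA TTT TTG GCC CAT TAC GCT ACA TCT ACC CAC GTT ATC TCA TGA — no ATG→stop ORF.
Frame +3: GGT TTA ATG GGT ACT GAA ACA GAA TTG AGC CAT CAT TTT TGG CCC ATT ACG CTA CAT CTA CCC ACG TTA TCT CAT GAA — no ATG→stop ORF.
Frame -1: TTC ATG AGA TAA CGT GGG TAG ATG TAG CGT AAT GGG CCA AAA ATG ATG GCT CAA TTC TGT TTC AGT ACC CAT TAA ACC — ATG at 4, stop TAA at 10 → 9 nt; ATG at 22, stop TAG at 25 → 6 nt; ATG at 43, stop TAA at 73 → 33 nt; ATG at 46, stop TAA at 73 → 30 nt.
Frame -2: TCA TGA GAT AAC GTG GGT AGA TGT AGC GTA ATG GGC CAA AAA TGA TGG CTC AAT TCT GTT TCA GTA CCC ATT AAA CCG — ATG at 32, stop TGA at 44 → 15 nt.
Frame -3: CAT GAG ATA ACG TGG GTA GAT GTA GCG TAA TGG GCC AAA AAT GAT GGC TCA ATT CTG TTT CAG TAC CCA TTA AAC CGA — no ATG→stop ORF.
Largest ORF found is 11 codons < 13, so no.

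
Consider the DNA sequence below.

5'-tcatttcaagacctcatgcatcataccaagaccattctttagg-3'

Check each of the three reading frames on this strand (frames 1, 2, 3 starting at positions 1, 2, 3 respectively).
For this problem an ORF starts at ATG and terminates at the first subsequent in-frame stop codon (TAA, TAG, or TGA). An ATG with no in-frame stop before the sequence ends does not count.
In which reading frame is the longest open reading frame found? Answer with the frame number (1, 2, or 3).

1

Frame 1: TCA TTT CAA GAC CTC ATG CAT CAT ACC AAG ACC ATT CTT TAG — ATG at 16, stop TAG at 40 → 27 nt.
Frame 2: CAT TTC AAG ACC TCA TGC ATC ATA CCA AGA CCA TTC TTT AGG — no ATG→stop ORF.
Frame 3: ATT TCA AGA CCT CAT GCA TCA TAC CAA GAC CAT TCT TTA — no ATG→stop ORF.
Longest ORF is 27 nt in frame 1 (positions 16–42).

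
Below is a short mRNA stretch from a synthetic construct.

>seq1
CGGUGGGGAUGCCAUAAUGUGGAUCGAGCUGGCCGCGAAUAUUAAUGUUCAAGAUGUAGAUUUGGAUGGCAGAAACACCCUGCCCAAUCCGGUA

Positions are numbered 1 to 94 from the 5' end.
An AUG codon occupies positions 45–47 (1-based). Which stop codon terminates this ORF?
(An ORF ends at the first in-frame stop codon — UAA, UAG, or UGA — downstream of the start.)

Codons from position 45: AUG (45–47), UUC (48–50), AAG (51–53), AUG (54–56), UAG (57–59).
The first in-frame stop codon is UAG.

UAG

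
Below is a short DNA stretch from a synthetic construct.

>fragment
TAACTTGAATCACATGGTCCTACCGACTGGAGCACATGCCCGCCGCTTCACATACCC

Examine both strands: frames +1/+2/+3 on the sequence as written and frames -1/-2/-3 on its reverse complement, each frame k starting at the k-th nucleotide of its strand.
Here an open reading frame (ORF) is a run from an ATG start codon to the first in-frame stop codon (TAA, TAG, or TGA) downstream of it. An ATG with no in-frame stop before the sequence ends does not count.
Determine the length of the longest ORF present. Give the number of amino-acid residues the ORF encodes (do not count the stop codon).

5

Reverse complement (5'→3'): GGGTATGTGAAGCGGCGGGCATGTGCTCCAGTCGGTAGGACCATGTGATTCAAGTTA
Frame +1: TAA CTT GAA TCA CAT GGT CCT ACC GAC TGG AGC ACA TGC CCG CCG CTT CAC ATA CCC — no ATG→stop ORF.
Frame +2: AAC TTG AAT CAC ATG GTC CTA CCG ACT GGA GCA CAT GCC CGC CGC TTC ACA TAC — no ATG→stop ORF.
Frame +3: ACT TGA ATC ACA TGG TCC TAC CGA CTG GAG CAC ATG CCC GCC GCT TCA CAT ACC — no ATG→stop ORF.
Frame -1: GGG TAT GTG AAG CGG CGG GCA TGT GCT CCA GTC GGT AGG ACC ATG TGA TTC AAG TTA — ATG at 43, stop TGA at 46 → 6 nt.
Frame -2: GGT ATG TGA AGC GGC GGG CAT GTG CTC CAG TCG GTA GGA CCA TGT GAT TCA AGT — ATG at 5, stop TGA at 8 → 6 nt.
Frame -3: GTA TGT GAA GCG GCG GGC ATG TGC TCC AGT CGG TAG GAC CAT GTG ATT CAA GTT — ATG at 21, stop TAG at 36 → 18 nt.
Longest: frame -3, positions 21–38, 18 nt = 6 codons = 5 aa. → 5 amino acids.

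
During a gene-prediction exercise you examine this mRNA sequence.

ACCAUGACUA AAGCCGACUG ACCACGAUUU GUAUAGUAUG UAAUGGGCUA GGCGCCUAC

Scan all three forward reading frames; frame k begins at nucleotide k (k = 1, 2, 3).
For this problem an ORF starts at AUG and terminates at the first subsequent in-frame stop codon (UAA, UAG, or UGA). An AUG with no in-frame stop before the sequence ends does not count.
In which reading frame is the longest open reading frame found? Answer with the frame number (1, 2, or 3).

Frame 1: ACC AUG ACU AAA GCC GAC UGA CCA CGA UUU GUA UAG UAU GUA AUG GGC UAG GCG CCU — AUG at 4, stop UGA at 19 → 18 nt; AUG at 43, stop UAG at 49 → 9 nt.
Frame 2: CCA UGA CUA AAG CCG ACU GAC CAC GAU UUG UAU AGU AUG UAA UGG GCU AGG CGC CUA — AUG at 38, stop UAA at 41 → 6 nt.
Frame 3: CAU GAC UAA AGC CGA CUG ACC ACG AUU UGU AUA GUA UGU AAU GGG CUA GGC GCC UAC — no AUG→stop ORF.
Longest ORF is 18 nt in frame 1 (positions 4–21).

1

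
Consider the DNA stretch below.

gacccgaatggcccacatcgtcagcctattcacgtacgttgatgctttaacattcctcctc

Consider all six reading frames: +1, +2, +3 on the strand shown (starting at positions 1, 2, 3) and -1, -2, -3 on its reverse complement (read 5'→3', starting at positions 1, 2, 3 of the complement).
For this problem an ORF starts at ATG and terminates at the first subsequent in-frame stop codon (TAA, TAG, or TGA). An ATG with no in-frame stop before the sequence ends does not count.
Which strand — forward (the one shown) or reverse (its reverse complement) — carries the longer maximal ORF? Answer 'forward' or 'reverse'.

reverse

Reverse complement (5'→3'): GAGGAGGAATGTTAAAGCATCAACGTACGTGAATAGGCTGACGATGTGGGCCATTCGGGTC
Frame +1: GAC CCG AAT GGC CCA CAT CGT CAG CCT ATT CAC GTA CGT TGA TGC TTT AAC ATT CCT CCT — no ATG→stop ORF.
Frame +2: ACC CGA ATG GCC CAC ATC GTC AGC CTA TTC ACG TAC GTT GAT GCT TTA ACA TTC CTC CTC — no ATG→stop ORF.
Frame +3: CCC GAA TGG CCC ACA TCG TCA GCC TAT TCA CGT ACG TTG ATG CTT TAA CAT TCC TCC — ATG at 42, stop TAA at 48 → 9 nt.
Frame -1: GAG GAG GAA TGT TAA AGC ATC AAC GTA CGT GAA TAG GCT GAC GAT GTG GGC CAT TCG GGT — no ATG→stop ORF.
Frame -2: AGG AGG AAT GTT AAA GCA TCA ACG TAC GTG AAT AGG CTG ACG ATG TGG GCC ATT CGG GTC — no ATG→stop ORF.
Frame -3: GGA GGA ATG TTA AAG CAT CAA CGT ACG TGA ATA GGC TGA CGA TGT GGG CCA TTC GGG — ATG at 9, stop TGA at 30 → 24 nt.
Forward-strand max 9 nt; reverse-strand max 24 nt. The reverse strand has the longer ORF.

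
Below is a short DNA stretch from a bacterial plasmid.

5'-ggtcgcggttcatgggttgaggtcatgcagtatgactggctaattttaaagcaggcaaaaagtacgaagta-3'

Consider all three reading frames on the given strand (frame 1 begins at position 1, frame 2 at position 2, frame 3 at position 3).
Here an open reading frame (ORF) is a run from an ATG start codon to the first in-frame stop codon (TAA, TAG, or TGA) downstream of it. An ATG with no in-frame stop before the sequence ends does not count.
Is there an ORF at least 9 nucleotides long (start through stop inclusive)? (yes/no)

yes

Frame 1: GGT CGC GGT TCA TGG GTT GAG GTC ATG CAG TAT GAC TGG CTA ATT TTA AAG CAG GCA AAA AGT ACG AAG — no ATG→stop ORF.
Frame 2: GTC GCG GTT CAT GGG TTG AGG TCA TGC AGT ATG ACT GGC TAA TTT TAA AGC AGG CAA AAA GTA CGA AGT — ATG at 32, stop TAA at 41 → 12 nt.
Frame 3: TCG CGG TTC ATG GGT TGA GGT CAT GCA GTA TGA CTG GCT AAT TTT AAA GCA GGC AAA AAG TAC GAA GTA — ATG at 12, stop TGA at 18 → 9 nt.
Frame 2 has an ORF of 12 nucleotides (positions 32–43) ≥ 9, so yes.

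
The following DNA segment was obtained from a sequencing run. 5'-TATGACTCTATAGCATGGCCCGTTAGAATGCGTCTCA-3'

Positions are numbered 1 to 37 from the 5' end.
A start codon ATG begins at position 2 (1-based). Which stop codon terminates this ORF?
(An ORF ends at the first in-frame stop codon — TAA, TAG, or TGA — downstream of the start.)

TAG

Codons from position 2: ATG (2–4), ACT (5–7), CTA (8–10), TAG (11–13).
The first in-frame stop codon is TAG.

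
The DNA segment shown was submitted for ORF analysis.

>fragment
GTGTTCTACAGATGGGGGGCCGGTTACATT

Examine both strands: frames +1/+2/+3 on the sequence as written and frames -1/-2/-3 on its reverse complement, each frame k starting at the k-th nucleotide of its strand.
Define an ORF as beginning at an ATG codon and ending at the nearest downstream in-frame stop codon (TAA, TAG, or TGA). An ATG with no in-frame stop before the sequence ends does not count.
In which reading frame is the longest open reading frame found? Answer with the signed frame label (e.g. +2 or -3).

Reverse complement (5'→3'): AATGTAACCGGCCCCCCATCTGTAGAACAC
Frame +1: GTG TTC TAC AGA TGG GGG GCC GGT TAC ATT — no ATG→stop ORF.
Frame +2: TGT TCT ACA GAT GGG GGG CCG GTT ACA — no ATG→stop ORF.
Frame +3: GTT CTA CAG ATG GGG GGC CGG TTA CAT — no ATG→stop ORF.
Frame -1: AAT GTA ACC GGC CCC CCA TCT GTA GAA CAC — no ATG→stop ORF.
Frame -2: ATG TAA CCG GCC CCC CAT CTG TAG AAC — ATG at 2, stop TAA at 5 → 6 nt.
Frame -3: TGT AAC CGG CCC CCC ATC TGT AGA ACA — no ATG→stop ORF.
Longest ORF is 6 nt in frame -2 (positions 2–7).

-2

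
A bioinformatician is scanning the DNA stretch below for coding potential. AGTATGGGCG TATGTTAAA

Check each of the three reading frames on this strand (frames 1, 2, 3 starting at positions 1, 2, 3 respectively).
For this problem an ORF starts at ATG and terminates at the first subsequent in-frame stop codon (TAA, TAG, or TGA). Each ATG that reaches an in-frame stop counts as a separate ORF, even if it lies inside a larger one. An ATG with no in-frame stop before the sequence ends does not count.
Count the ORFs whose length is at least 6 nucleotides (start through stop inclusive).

Frame 1: AGT ATG GGC GTA TGT TAA — ATG at 4, stop TAA at 16 → 15 nt.
Frame 2: GTA TGG GCG TAT GTT AAA — no ATG→stop ORF.
Frame 3: TAT GGG CGT ATG TTA — no ATG→stop ORF.
ORFs ≥ 6 nucleotides: frame 1 4–18 (15 nucleotides). Count = 1.

1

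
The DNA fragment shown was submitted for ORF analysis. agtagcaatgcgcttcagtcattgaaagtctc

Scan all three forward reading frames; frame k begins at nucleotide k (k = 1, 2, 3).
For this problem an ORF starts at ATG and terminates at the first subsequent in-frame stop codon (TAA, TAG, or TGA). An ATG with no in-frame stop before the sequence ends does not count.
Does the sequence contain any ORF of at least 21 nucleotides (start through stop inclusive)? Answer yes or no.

no

Frame 1: AGT AGC AAT GCG CTT CAG TCA TTG AAA GTC — no ATG→stop ORF.
Frame 2: GTA GCA ATG CGC TTC AGT CAT TGA AAG TCT — ATG at 8, stop TGA at 23 → 18 nt.
Frame 3: TAG CAA TGC GCT TCA GTC ATT GAA AGT CTC — no ATG→stop ORF.
Largest ORF found is 18 nucleotides < 21, so no.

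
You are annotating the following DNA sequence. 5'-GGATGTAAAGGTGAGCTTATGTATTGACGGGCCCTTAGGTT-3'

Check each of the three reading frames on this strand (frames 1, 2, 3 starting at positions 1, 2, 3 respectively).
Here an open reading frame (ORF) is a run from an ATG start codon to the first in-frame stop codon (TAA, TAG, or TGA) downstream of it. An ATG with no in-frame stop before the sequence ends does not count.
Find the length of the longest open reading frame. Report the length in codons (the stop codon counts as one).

Frame 1: GGA TGT AAA GGT GAG CTT ATG TAT TGA CGG GCC CTT AGG — ATG at 19, stop TGA at 25 → 9 nt.
Frame 2: GAT GTA AAG GTG AGC TTA TGT ATT GAC GGG CCC TTA GGT — no ATG→stop ORF.
Frame 3: ATG TAA AGG TGA GCT TAT GTA TTG ACG GGC CCT TAG GTT — ATG at 3, stop TAA at 6 → 6 nt.
Longest: frame 1, positions 19–27, 9 nt = 3 codons = 2 aa. → 3 codons.

3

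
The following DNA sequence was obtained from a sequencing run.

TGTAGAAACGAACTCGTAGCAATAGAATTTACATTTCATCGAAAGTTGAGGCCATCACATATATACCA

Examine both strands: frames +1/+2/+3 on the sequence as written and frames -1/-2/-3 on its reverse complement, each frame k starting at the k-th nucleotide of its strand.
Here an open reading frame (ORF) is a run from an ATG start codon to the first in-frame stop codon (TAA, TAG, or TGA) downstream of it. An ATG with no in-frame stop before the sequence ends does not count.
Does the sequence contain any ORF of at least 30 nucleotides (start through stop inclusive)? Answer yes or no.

Reverse complement (5'→3'): TGGTATATATGTGATGGCCTCAACTTTCGATGAAATGTAAATTCTATTGCTACGAGTTCGTTTCTACA
Frame +1: TGT AGA AAC GAA CTC GTA GCA ATA GAA TTT ACA TTT CAT CGA AAG TTG AGG CCA TCA CAT ATA TAC — no ATG→stop ORF.
Frame +2: GTA GAA ACG AAC TCG TAG CAA TAG AAT TTA CAT TTC ATC GAA AGT TGA GGC CAT CAC ATA TAT ACC — no ATG→stop ORF.
Frame +3: TAG AAA CGA ACT CGT AGC AAT AGA ATT TAC ATT TCA TCG AAA GTT GAG GCC ATC ACA TAT ATA CCA — no ATG→stop ORF.
Frame -1: TGG TAT ATA TGT GAT GGC CTC AAC TTT CGA TGA AAT GTA AAT TCT ATT GCT ACG AGT TCG TTT CTA — no ATG→stop ORF.
Frame -2: GGT ATA TAT GTG ATG GCC TCA ACT TTC GAT GAA ATG TAA ATT CTA TTG CTA CGA GTT CGT TTC TAC — ATG at 14, stop TAA at 38 → 27 nt; ATG at 35, stop TAA at 38 → 6 nt.
Frame -3: GTA TAT ATG TGA TGG CCT CAA CTT TCG ATG AAA TGT AAA TTC TAT TGC TAC GAG TTC GTT TCT ACA — ATG at 9, stop TGA at 12 → 6 nt.
Largest ORF found is 27 nucleotides < 30, so no.

no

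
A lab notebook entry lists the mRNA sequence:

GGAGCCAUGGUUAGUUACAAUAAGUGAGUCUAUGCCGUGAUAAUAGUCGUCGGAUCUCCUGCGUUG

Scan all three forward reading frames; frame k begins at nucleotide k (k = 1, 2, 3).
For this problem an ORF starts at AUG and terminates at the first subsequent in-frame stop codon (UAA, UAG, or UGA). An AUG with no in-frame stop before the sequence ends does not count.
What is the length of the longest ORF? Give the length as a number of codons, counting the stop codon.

7

Frame 1: GGA GCC AUG GUU AGU UAC AAU AAG UGA GUC UAU GCC GUG AUA AUA GUC GUC GGA UCU CCU GCG UUG — AUG at 7, stop UGA at 25 → 21 nt.
Frame 2: GAG CCA UGG UUA GUU ACA AUA AGU GAG UCU AUG CCG UGA UAA UAG UCG UCG GAU CUC CUG CGU — AUG at 32, stop UGA at 38 → 9 nt.
Frame 3: AGC CAU GGU UAG UUA CAA UAA GUG AGU CUA UGC CGU GAU AAU AGU CGU CGG AUC UCC UGC GUU — no AUG→stop ORF.
Longest: frame 1, positions 7–27, 21 nt = 7 codons = 6 aa. → 7 codons.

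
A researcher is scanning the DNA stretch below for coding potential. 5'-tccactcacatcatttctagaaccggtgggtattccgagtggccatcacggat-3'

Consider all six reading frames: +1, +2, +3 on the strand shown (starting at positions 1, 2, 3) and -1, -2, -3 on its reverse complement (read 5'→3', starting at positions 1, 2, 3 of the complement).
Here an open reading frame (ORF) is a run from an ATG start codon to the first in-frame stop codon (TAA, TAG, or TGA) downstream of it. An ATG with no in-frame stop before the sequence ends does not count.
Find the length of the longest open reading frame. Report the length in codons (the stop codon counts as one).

Reverse complement (5'→3'): ATCCGTGATGGCCACTCGGAATACCCACCGGTTCTAGAAATGATGTGAGTGGA
Frame +1: TCC ACT CAC ATC ATT TCT AGA ACC GGT GGG TAT TCC GAG TGG CCA TCA CGG — no ATG→stop ORF.
Frame +2: CCA CTC ACA TCA TTT CTA GAA CCG GTG GGT ATT CCG AGT GGC CAT CAC GGA — no ATG→stop ORF.
Frame +3: CAC TCA CAT CAT TTC TAG AAC CGG TGG GTA TTC CGA GTG GCC ATC ACG GAT — no ATG→stop ORF.
Frame -1: ATC CGT GAT GGC CAC TCG GAA TAC CCA CCG GTT CTA GAA ATG ATG TGA GTG — ATG at 40, stop TGA at 46 → 9 nt; ATG at 43, stop TGA at 46 → 6 nt.
Frame -2: TCC GTG ATG GCC ACT CGG AAT ACC CAC CGG TTC TAG AAA TGA TGT GAG TGG — ATG at 8, stop TAG at 35 → 30 nt.
Frame -3: CCG TGA TGG CCA CTC GGA ATA CCC ACC GGT TCT AGA AAT GAT GTG AGT GGA — no ATG→stop ORF.
Longest: frame -2, positions 8–37, 30 nt = 10 codons = 9 aa. → 10 codons.

10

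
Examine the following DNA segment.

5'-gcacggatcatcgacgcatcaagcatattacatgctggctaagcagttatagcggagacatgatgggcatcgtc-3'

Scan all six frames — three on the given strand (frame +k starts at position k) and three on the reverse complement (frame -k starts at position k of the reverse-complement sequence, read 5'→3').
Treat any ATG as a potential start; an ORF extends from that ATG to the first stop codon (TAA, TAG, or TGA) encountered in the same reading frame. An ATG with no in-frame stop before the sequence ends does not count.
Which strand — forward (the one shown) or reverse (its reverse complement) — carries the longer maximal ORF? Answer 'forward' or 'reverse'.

reverse

Reverse complement (5'→3'): GACGATGCCCATCATGTCTCCGCTATAACTGCTTAGCCAGCATGTAATATGCTTGATGCGTCGATGATCCGTGC
Frame +1: GCA CGG ATC ATC GAC GCA TCA AGC ATA TTA CAT GCT GGC TAA GCA GTT ATA GCG GAG ACA TGA TGG GCA TCG — no ATG→stop ORF.
Frame +2: CAC GGA TCA TCG ACG CAT CAA GCA TAT TAC ATG CTG GCT AAG CAG TTA TAG CGG AGA CAT GAT GGG CAT CGT — ATG at 32, stop TAG at 50 → 21 nt.
Frame +3: ACG GAT CAT CGA CGC ATC AAG CAT ATT ACA TGC TGG CTA AGC AGT TAT AGC GGA GAC ATG ATG GGC ATC GTC — no ATG→stop ORF.
Frame -1: GAC GAT GCC CAT CAT GTC TCC GCT ATA ACT GCT TAG CCA GCA TGT AAT ATG CTT GAT GCG TCG ATG ATC CGT — no ATG→stop ORF.
Frame -2: ACG ATG CCC ATC ATG TCT CCG CTA TAA CTG CTT AGC CAG CAT GTA ATA TGC TTG ATG CGT CGA TGA TCC GTG — ATG at 5, stop TAA at 26 → 24 nt; ATG at 14, stop TAA at 26 → 15 nt; ATG at 56, stop TGA at 65 → 12 nt.
Frame -3: CGA TGC CCA TCA TGT CTC CGC TAT AAC TGC TTA GCC AGC ATG TAA TAT GCT TGA TGC GTC GAT GAT CCG TGC — ATG at 42, stop TAA at 45 → 6 nt.
Forward-strand max 21 nt; reverse-strand max 24 nt. The reverse strand has the longer ORF.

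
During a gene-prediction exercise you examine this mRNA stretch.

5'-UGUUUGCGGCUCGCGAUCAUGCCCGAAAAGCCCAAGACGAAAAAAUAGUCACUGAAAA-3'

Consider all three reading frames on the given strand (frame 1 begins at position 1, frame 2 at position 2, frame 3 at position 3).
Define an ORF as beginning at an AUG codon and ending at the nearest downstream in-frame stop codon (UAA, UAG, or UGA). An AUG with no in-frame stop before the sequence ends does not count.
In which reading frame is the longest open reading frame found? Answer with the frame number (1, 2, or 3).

1

Frame 1: UGU UUG CGG CUC GCG AUC AUG CCC GAA AAG CCC AAG ACG AAA AAA UAG UCA CUG AAA — AUG at 19, stop UAG at 46 → 30 nt.
Frame 2: GUU UGC GGC UCG CGA UCA UGC CCG AAA AGC CCA AGA CGA AAA AAU AGU CAC UGA AAA — no AUG→stop ORF.
Frame 3: UUU GCG GCU CGC GAU CAU GCC CGA AAA GCC CAA GAC GAA AAA AUA GUC ACU GAA — no AUG→stop ORF.
Longest ORF is 30 nt in frame 1 (positions 19–48).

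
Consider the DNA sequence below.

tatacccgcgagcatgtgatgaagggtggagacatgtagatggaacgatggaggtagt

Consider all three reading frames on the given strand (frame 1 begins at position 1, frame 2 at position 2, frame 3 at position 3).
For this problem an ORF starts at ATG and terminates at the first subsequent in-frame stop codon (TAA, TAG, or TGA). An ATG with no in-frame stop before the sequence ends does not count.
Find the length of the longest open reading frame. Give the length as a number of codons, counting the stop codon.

7

Frame 1: TAT ACC CGC GAG CAT GTG ATG AAG GGT GGA GAC ATG TAG ATG GAA CGA TGG AGG TAG — ATG at 19, stop TAG at 37 → 21 nt; ATG at 34, stop TAG at 37 → 6 nt; ATG at 40, stop TAG at 55 → 18 nt.
Frame 2: ATA CCC GCG AGC ATG TGA TGA AGG GTG GAG ACA TGT AGA TGG AAC GAT GGA GGT AGT — ATG at 14, stop TGA at 17 → 6 nt.
Frame 3: TAC CCG CGA GCA TGT GAT GAA GGG TGG AGA CAT GTA GAT GGA ACG ATG GAG GTA — no ATG→stop ORF.
Longest: frame 1, positions 19–39, 21 nt = 7 codons = 6 aa. → 7 codons.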